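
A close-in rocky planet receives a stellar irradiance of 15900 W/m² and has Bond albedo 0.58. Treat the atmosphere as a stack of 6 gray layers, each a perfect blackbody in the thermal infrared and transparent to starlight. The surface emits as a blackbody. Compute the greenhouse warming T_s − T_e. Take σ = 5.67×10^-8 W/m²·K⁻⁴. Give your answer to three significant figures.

260 K

OLR = S(1−α)/4 = 1670 W/m²; the top layer radiates at T_e = 414.2 K.
Surface: T_s = (7)^¼·T_e = 673.8 K.
So the greenhouse effect raises the surface by 673.8 − 414.2 = 259.6 K.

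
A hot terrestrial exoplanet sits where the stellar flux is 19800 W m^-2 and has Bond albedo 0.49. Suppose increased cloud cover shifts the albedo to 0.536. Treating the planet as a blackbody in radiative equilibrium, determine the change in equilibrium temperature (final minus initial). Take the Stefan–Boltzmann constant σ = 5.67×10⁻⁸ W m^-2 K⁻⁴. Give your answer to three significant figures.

Before: T₁ = [19800·0.51/(4σ)]^(1/4) = 459.4 K.
Final:   T₂ = [S(1−0.536)/(4σ)]^(1/4) = 448.6 K.
Change: 448.6 − 459.4 = -10.73 K.

-10.7 kelvin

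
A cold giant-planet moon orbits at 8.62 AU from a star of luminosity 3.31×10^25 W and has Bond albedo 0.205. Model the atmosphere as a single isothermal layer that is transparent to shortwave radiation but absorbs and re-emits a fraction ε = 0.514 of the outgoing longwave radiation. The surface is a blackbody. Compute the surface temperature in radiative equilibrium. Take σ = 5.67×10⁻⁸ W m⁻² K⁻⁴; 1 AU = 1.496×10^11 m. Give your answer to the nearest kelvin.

52 K

Orbital distance: d = 8.62 AU = 1.290×10^12 m.
Flux at the orbit: S = L/(4πd²) = 3.31×10^25/(4π·(1.29×10^12)²) = 1.584 W m⁻².
The planet radiates to space at T_e = [S(1−α)/(4σ)]^(1/4) = 48.54 K.
Surface balance with a leaky layer gives σT_s⁴ = σT_e⁴·2/(2−ε), so T_s = T_e·[2/(2−0.514)]^(1/4) = 52.28 K.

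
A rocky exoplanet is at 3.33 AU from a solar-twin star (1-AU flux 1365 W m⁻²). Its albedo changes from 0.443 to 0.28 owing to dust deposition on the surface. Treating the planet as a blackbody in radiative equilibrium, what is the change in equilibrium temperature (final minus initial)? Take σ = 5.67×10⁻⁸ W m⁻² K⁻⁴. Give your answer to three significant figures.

Flux at the orbit: S = 1365/(3.33)² = 123.1 W m⁻².
Initial: T₁ = [S(1−0.443)/(4σ)]^(1/4) = 131.9 K.
Final:   T₂ = [S(1−0.28)/(4σ)]^(1/4) = 140.6 K.
ΔT = T₂ − T₁ = 8.739 K.

8.74 kelvin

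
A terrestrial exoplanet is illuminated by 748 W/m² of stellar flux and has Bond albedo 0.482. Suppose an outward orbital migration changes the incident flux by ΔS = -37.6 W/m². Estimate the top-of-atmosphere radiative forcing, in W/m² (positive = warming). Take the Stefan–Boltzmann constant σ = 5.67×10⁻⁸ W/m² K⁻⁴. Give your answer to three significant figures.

-4.87 W/m²

TOA radiative forcing: ΔF = (1−α)ΔS/4 = 0.518·(-37.6)/4 = -4.869 W/m².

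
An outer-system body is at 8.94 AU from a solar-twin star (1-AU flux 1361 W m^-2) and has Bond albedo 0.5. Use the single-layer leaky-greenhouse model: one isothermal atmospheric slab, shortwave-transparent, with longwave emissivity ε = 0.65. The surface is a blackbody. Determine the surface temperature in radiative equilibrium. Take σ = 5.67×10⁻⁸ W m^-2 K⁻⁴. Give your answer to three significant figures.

86.4 K

Flux at the orbit: S = 1361/(8.94)² = 17.03 W m^-2.
At the top of the atmosphere, σT_e⁴ = S(1−α)/4 = 2.129 W m^-2, giving T_e = 78.28 K.
The surface balance (absorbed SW + ε·downward IR = σT_s⁴) with T_a⁴ = T_s⁴/2 reduces to T_s = T_e·[2/(2−ε)]^¼ = 86.36 K.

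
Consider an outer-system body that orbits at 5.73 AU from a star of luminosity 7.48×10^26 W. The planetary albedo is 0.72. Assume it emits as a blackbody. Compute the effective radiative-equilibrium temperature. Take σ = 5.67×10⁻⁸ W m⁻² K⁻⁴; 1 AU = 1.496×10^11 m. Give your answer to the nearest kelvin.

Orbital distance: d = 5.73 AU = 8.572×10^11 m.
S = L/(4πd²) = 81.01 W m⁻².
Averaging over the sphere, the absorbed flux is S(1−α)/4 = 5.670 W m⁻².
Balancing against σT⁴: T = (5.670/5.67×10⁻⁸)^(1/4) = 100.0 K.

100 K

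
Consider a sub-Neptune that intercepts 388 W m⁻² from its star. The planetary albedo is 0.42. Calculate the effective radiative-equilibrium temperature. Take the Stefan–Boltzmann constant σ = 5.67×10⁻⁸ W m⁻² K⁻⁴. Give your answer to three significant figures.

177 K

The planet absorbs (1−α)S over its disc πR² and re-emits over 4πR², so the mean absorbed flux is (1−0.42)·388.0/4 = 56.26 W m⁻².
In equilibrium σT⁴ equals this, so T = 177.5 K.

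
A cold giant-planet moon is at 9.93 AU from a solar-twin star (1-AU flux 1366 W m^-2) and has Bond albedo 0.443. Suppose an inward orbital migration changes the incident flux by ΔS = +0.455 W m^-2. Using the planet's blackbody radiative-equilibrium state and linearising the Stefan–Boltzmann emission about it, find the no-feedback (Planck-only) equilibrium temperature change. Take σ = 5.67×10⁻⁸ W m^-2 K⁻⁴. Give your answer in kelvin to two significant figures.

Irradiance scales as 1/d², so S = 1366 W m^-2 × (1/9.93)² = 13.85 W m^-2.
The baseline emission temperature is T_e = 76.37 K.
TOA radiative forcing: ΔF = (1−α)ΔS/4 = 0.557·(+0.455)/4 = 0.06336 W m^-2.
Linearising σT⁴ gives d(σT⁴)/dT = 4σT_e³ = 0.1010 W m^-2 per K.
ΔT₀ = ΔF/λ_P = 0.06336/0.1010 = 0.627 K.

0.63 K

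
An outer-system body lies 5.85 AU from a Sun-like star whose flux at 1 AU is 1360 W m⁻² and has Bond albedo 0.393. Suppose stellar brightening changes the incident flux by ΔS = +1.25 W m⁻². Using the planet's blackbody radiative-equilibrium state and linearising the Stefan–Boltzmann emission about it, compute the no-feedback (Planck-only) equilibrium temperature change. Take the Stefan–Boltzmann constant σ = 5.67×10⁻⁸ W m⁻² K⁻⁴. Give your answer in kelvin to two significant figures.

Irradiance scales as 1/d², so S = 1360 W m⁻² × (1/5.85)² = 39.74 W m⁻².
The baseline emission temperature is T_e = 101.6 K.
TOA radiative forcing: ΔF = (1−α)ΔS/4 = 0.607·(+1.25)/4 = 0.1897 W m⁻².
The Planck feedback parameter is 4σT_e³ = 0.2375 W m⁻²/K.
ΔT₀ = ΔF/λ_P = 0.1897/0.2375 = 0.799 K.

0.80 kelvin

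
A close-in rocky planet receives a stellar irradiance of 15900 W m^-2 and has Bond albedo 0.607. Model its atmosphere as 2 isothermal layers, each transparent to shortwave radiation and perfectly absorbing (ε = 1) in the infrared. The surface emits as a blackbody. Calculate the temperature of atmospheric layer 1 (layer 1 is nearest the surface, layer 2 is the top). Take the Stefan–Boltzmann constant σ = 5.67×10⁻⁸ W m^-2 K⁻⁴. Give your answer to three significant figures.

The effective emission temperature is T_e = [S(1−α)/(4σ)]^¼ = 407.4 K.
Each opaque layer satisfies 2T_j⁴ = T_{j−1}⁴ + T_{j+1}⁴, giving T_k⁴ = (N+1−k)T_e⁴.
With k = 1: T_1 = (2+1−1)^¼·407.4 K = 484.5 K.

485 kelvin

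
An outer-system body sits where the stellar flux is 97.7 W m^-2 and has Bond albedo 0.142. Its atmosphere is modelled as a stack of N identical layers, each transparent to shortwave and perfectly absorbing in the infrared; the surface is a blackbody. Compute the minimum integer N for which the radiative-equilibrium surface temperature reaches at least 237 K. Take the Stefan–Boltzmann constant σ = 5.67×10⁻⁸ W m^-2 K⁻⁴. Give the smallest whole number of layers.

Top-of-atmosphere balance: σT_e⁴ = S(1−α)/4 = 20.96 W m^-2 → T_e = 138.7 K.
Need (N+1)T_e⁴ ≥ T_s⁴, i.e. N+1 ≥ (237/138.7)⁴ = 8.536.
So N ≥ 7.536; the smallest integer is N = 8.

8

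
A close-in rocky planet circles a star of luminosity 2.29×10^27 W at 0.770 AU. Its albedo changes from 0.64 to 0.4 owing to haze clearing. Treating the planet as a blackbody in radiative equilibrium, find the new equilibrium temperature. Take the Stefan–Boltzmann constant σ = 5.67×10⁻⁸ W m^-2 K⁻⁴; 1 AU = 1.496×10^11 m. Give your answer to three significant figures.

437 K

d = 0.770 × 1.496×10^11 m = 1.152×10^11 m.
Flux at the orbit: S = L/(4πd²) = 2.29×10^27/(4π·(1.15×10^11)²) = 13730 W m^-2.
New equilibrium: T₂ = [(1−0.4)·13730/(4σ)]^(1/4) = 436.6 K.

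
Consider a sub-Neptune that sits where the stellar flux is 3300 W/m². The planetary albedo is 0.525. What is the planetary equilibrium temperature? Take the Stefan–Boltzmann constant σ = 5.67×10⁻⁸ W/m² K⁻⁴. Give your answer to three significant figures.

288 kelvin

Averaging over the sphere, the absorbed flux is S(1−α)/4 = 391.9 W/m².
In equilibrium σT⁴ equals this, so T = 288.3 K.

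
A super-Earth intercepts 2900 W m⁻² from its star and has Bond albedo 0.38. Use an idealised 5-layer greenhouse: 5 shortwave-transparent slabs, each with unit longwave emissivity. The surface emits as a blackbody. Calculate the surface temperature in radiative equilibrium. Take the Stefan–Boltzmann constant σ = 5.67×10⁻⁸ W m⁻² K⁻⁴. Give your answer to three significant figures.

The effective emission temperature is T_e = [S(1−α)/(4σ)]^¼ = 298.4 K.
Layer-by-layer balance gives σT_s⁴ = (N+1)σT_e⁴, so T_s = 6^¼·298.4 = 467.0 K.

467 K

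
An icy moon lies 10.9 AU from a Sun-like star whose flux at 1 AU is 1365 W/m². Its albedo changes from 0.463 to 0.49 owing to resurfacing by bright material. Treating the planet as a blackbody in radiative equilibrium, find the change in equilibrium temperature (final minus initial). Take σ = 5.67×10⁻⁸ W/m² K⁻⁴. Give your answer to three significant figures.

-0.925 kelvin

Irradiance scales as 1/d², so S = 1365 W/m² × (1/10.9)² = 11.49 W/m².
With α = 0.463, T₁ = 72.22 K.
After:  T₂ = [11.49·0.51/(4σ)]^(1/4) = 71.29 K.
ΔT = T₂ − T₁ = -0.9254 K.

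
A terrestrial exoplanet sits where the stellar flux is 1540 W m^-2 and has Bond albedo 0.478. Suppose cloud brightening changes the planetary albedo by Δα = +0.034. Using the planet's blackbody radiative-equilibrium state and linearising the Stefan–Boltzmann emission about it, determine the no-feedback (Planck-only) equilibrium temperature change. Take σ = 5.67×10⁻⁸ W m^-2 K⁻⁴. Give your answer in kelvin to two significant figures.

-4.0 K

Reference equilibrium: T_e = [S(1−α)/(4σ)]^(1/4) = 244.0 K.
TOA radiative forcing: ΔF = −S·Δα/4 = −1540·(+0.034)/4 = -13.09 W m^-2.
Planck response: λ_P = 4σT_e³ = 4·5.67×10⁻⁸·(244.0)³ = 3.295 W m^-2/K.
ΔT₀ = ΔF/λ_P = -13.09/3.295 = -3.97 K.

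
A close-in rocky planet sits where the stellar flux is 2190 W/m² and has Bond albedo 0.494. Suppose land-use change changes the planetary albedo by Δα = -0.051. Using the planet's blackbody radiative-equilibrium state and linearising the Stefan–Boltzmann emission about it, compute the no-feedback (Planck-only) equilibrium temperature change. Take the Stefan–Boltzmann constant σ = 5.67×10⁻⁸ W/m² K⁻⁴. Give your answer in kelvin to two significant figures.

6.7 kelvin

Reference equilibrium: T_e = [S(1−α)/(4σ)]^(1/4) = 264.4 K.
ΔF = −(S/4)Δα = −(2190/4)×(-0.051) = 27.92 W/m².
Linearising σT⁴ gives d(σT⁴)/dT = 4σT_e³ = 4.191 W/m² per K.
So ΔT₀ = 27.92/4.191 = 6.66 K.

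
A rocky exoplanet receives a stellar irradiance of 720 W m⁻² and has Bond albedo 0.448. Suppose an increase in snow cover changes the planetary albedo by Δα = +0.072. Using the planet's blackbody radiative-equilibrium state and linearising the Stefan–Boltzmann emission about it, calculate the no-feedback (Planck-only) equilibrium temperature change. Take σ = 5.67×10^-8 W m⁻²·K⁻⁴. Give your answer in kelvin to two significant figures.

The baseline emission temperature is T_e = 204.6 K.
ΔF = −(S/4)Δα = −(720.0/4)×(+0.072) = -12.96 W m⁻².
Planck response: λ_P = 4σT_e³ = 4·5.67×10⁻⁸·(204.6)³ = 1.943 W m⁻²/K.
Hence the no-feedback warming is ΔF/(4σT_e³) = -6.67 K.

-6.7 K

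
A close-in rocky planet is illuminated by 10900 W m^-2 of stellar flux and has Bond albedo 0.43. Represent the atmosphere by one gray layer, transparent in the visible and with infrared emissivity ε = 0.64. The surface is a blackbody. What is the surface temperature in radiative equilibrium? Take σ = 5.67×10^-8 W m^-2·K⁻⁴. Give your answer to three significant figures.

448 K

At the top of the atmosphere, σT_e⁴ = S(1−α)/4 = 1553 W m^-2, giving T_e = 406.8 K.
The surface balance (absorbed SW + ε·downward IR = σT_s⁴) with T_a⁴ = T_s⁴/2 reduces to T_s = T_e·[2/(2−ε)]^¼ = 448.0 K.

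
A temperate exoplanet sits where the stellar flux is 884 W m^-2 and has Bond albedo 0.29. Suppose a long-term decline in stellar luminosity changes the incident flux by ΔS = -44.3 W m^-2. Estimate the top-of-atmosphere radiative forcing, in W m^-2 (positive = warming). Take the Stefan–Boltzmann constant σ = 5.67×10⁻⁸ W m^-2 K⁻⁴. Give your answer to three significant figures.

ΔF = Δ[S(1−α)]/4 = (1−0.29)·-44.3/4 = -7.863 W m^-2.

-7.86 W m^-2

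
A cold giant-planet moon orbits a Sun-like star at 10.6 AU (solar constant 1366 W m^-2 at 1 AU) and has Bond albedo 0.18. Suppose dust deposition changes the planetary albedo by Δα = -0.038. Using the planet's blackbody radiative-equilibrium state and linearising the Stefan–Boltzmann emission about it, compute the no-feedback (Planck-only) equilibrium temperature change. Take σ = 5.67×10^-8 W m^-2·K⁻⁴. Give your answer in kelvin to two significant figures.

Irradiance scales as 1/d², so S = 1366 W m^-2 × (1/10.6)² = 12.16 W m^-2.
Unperturbed T_e = [12.16·(1−0.18)/(4σ)]^¼ = 81.42 K.
ΔF = −(S/4)Δα = −(12.16/4)×(-0.038) = 0.1155 W m^-2.
Planck response: λ_P = 4σT_e³ = 4·5.67×10⁻⁸·(81.42)³ = 0.1224 W m^-2/K.
So ΔT₀ = 0.1155/0.1224 = 0.943 K.

0.94 K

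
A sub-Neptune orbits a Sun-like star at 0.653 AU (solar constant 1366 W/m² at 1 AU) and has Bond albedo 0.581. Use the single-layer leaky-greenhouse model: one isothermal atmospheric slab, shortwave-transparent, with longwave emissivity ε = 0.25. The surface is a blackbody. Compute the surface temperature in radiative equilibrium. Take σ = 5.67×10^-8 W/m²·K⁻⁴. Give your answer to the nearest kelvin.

Irradiance scales as 1/d², so S = 1366 W/m² × (1/0.653)² = 3203 W/m².
At the top of the atmosphere, σT_e⁴ = S(1−α)/4 = 335.6 W/m², giving T_e = 277.4 K.
For a single slab of emissivity ε, T_s⁴ = 2T_e⁴/(2−ε); thus T_s = 277.4·(1.143)^(1/4) = 286.8 K.

287 kelvin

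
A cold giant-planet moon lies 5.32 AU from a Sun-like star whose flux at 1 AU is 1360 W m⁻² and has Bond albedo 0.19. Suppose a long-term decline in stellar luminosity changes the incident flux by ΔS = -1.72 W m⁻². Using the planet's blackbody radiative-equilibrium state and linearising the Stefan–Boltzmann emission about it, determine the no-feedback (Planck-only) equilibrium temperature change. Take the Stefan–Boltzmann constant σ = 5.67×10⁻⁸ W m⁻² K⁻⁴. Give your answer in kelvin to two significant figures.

-1.0 kelvin

Irradiance scales as 1/d², so S = 1360 W m⁻² × (1/5.32)² = 48.05 W m⁻².
The baseline emission temperature is T_e = 114.5 K.
TOA radiative forcing: ΔF = (1−α)ΔS/4 = 0.81·(-1.72)/4 = -0.3483 W m⁻².
Linearising σT⁴ gives d(σT⁴)/dT = 4σT_e³ = 0.3401 W m⁻² per K.
So ΔT₀ = -0.3483/0.3401 = -1.02 K.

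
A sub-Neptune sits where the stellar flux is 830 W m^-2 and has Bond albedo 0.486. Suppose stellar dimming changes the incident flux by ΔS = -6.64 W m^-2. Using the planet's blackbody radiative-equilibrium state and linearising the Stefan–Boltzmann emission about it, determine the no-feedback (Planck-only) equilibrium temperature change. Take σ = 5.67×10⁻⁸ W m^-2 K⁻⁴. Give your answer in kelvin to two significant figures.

Unperturbed T_e = [830.0·(1−0.486)/(4σ)]^¼ = 208.3 K.
ΔF = Δ[S(1−α)]/4 = (1−0.486)·-6.64/4 = -0.8532 W m^-2.
Linearising σT⁴ gives d(σT⁴)/dT = 4σT_e³ = 2.049 W m^-2 per K.
ΔT₀ = ΔF/λ_P = -0.8532/2.049 = -0.417 K.

-0.42 K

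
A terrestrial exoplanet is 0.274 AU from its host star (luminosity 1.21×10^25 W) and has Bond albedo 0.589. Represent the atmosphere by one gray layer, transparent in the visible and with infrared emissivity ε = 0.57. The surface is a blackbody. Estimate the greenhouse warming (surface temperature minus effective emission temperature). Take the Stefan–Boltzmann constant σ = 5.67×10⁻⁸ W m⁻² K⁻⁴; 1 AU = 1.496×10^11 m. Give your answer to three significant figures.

Orbital distance: d = 0.274 AU = 4.099×10^10 m.
Spreading L over a sphere of radius d: S = 1.21×10^25/(4π·4.10×10^10²) = 573.1 W m⁻².
Effective emission temperature (TOA balance): σT_e⁴ = S(1−α)/4 = 58.88 W m⁻² → T_e = 179.5 K.
The surface balance (absorbed SW + ε·downward IR = σT_s⁴) with T_a⁴ = T_s⁴/2 reduces to T_s = T_e·[2/(2−ε)]^¼ = 195.2 K.
T_s − T_e = 195.2 − 179.5 = 15.71 K.

15.7 kelvin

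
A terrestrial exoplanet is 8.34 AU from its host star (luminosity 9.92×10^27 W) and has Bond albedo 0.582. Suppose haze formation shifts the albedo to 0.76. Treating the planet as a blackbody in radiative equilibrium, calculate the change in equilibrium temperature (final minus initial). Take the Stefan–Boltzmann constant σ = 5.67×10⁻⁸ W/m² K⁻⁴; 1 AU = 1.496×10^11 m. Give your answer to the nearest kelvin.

d = 8.34 × 1.496×10^11 m = 1.248×10^12 m.
Spreading L over a sphere of radius d: S = 9.92×10^27/(4π·1.25×10^12²) = 507.1 W/m².
With α = 0.582, T₁ = 174.8 K.
After:  T₂ = [507.1·0.24/(4σ)]^(1/4) = 152.2 K.
ΔT = T₂ − T₁ = -22.65 K.

-23 K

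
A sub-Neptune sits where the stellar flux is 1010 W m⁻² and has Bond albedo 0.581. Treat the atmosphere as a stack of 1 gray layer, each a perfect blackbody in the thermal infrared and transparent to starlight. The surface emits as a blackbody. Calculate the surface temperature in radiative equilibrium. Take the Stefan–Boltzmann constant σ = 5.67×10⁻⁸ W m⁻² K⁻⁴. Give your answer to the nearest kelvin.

247 kelvin

Top-of-atmosphere balance: σT_e⁴ = S(1−α)/4 = 105.8 W m⁻² → T_e = 207.8 K.
With N = 1 opaque layers, T_s = (N+1)^(1/4)·T_e = 2^(1/4)·207.8 = 247.2 K.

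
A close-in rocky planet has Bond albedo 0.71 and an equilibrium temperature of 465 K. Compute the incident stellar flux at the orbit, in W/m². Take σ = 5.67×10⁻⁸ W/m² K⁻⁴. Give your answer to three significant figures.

Invert the energy balance for S: S = 4σT⁴/(1−α).
σT⁴ = 5.67×10⁻⁸·(465)⁴ = 2651 W/m².
So S = 4×2651/(1−0.71) = 36560 W/m².

36600 W/m²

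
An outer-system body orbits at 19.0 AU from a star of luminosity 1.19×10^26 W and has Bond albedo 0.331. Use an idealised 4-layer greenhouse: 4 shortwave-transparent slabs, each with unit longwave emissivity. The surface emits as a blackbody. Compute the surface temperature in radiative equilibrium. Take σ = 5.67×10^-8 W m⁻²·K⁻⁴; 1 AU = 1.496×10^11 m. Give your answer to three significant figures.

d = 19.0 × 1.496×10^11 m = 2.842×10^12 m.
Spreading L over a sphere of radius d: S = 1.19×10^26/(4π·2.84×10^12²) = 1.172 W m⁻².
Top-of-atmosphere balance: σT_e⁴ = S(1−α)/4 = 0.1960 W m⁻² → T_e = 43.12 K.
Layer-by-layer balance gives σT_s⁴ = (N+1)σT_e⁴, so T_s = 5^¼·43.12 = 64.48 K.

64.5 kelvin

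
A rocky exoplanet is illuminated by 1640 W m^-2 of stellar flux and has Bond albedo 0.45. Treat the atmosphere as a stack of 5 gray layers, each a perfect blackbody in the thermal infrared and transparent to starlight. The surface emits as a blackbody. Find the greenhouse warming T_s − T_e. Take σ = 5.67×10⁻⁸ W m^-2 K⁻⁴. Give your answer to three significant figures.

142 kelvin

Top-of-atmosphere balance: σT_e⁴ = S(1−α)/4 = 225.5 W m^-2 → T_e = 251.1 K.
Surface: T_s = (6)^¼·T_e = 393.0 K.
So the greenhouse effect raises the surface by 393.0 − 251.1 = 141.9 K.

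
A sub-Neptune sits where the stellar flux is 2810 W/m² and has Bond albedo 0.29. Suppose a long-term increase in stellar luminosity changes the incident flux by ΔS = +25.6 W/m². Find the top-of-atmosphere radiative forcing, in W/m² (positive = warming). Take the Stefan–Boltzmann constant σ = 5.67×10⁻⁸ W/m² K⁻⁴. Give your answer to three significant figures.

4.54 W/m²

Only a fraction (1−α) is absorbed and it's spread over 4πR², so ΔF = (1−α)ΔS/4 = 4.544 W/m².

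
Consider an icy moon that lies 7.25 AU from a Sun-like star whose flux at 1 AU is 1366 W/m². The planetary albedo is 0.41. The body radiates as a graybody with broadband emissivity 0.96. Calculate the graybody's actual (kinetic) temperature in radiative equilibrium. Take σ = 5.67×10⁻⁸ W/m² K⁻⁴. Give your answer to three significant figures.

91.6 kelvin

Flux at the orbit: S = 1366/(7.25)² = 25.99 W/m².
Averaging over the sphere, the absorbed flux is S(1−α)/4 = 3.833 W/m².
Equating to εσT⁴ with ε = 0.96: T = (3.833/0.96σ)^(1/4) = 91.61 K.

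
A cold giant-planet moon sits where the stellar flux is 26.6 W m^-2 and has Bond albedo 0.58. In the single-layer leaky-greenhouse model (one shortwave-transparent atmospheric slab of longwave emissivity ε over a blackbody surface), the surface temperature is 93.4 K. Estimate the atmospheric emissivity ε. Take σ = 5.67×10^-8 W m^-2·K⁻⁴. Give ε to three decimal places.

0.705

First, T_e = [26.60·(1−0.58)/(4σ)]^(1/4) = 83.78 K.
Inverting T_s⁴ = 2T_e⁴/(2−ε): (T_e/T_s)⁴ = 0.6473, so ε = 2(1 − 0.6473) = 0.7054.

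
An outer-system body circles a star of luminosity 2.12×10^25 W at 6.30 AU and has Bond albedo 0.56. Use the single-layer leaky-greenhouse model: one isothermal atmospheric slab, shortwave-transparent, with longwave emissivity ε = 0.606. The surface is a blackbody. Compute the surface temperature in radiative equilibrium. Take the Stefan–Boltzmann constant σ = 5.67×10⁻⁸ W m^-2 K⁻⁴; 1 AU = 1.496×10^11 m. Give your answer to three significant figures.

48.0 K

Orbital distance: d = 6.30 AU = 9.425×10^11 m.
Flux at the orbit: S = L/(4πd²) = 2.12×10^25/(4π·(9.42×10^11)²) = 1.899 W m^-2.
At the top of the atmosphere, σT_e⁴ = S(1−α)/4 = 0.2089 W m^-2, giving T_e = 43.81 K.
Surface balance with a leaky layer gives σT_s⁴ = σT_e⁴·2/(2−ε), so T_s = T_e·[2/(2−0.606)]^(1/4) = 47.95 K.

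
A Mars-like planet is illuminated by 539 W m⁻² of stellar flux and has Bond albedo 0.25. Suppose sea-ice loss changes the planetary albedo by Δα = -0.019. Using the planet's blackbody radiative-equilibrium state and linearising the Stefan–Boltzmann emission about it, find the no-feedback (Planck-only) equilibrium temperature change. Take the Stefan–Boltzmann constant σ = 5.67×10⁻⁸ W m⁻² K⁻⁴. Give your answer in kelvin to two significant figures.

Reference equilibrium: T_e = [S(1−α)/(4σ)]^(1/4) = 205.5 K.
The change in absorbed flux is Δ[S(1−α)/4] = −SΔα/4 = 2.560 W m⁻².
Linearising σT⁴ gives d(σT⁴)/dT = 4σT_e³ = 1.967 W m⁻² per K.
ΔT₀ = ΔF/λ_P = 2.560/1.967 = 1.30 K.

1.3 K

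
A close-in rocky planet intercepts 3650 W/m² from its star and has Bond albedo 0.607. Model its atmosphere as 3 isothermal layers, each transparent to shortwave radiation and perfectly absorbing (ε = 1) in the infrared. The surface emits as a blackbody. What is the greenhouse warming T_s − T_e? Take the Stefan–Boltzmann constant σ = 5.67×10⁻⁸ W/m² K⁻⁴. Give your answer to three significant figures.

Top-of-atmosphere balance: σT_e⁴ = S(1−α)/4 = 358.6 W/m² → T_e = 282.0 K.
T_s = (N+1)^(1/4)·T_e = 398.8 K.
So the greenhouse effect raises the surface by 398.8 − 282.0 = 116.8 K.

117 K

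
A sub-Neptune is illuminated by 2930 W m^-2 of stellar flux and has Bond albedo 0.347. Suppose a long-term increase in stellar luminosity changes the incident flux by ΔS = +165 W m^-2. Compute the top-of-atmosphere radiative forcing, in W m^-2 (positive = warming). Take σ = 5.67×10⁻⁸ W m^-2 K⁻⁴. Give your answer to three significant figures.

ΔF = Δ[S(1−α)]/4 = (1−0.347)·+165/4 = 26.94 W m^-2.

26.9 W m^-2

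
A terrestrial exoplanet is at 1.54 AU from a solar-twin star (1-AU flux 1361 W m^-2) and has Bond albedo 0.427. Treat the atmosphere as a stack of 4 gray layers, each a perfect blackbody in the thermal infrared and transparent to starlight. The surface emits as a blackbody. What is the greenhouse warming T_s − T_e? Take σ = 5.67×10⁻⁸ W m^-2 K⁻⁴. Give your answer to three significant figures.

96.7 K

Irradiance scales as 1/d², so S = 1361 W m^-2 × (1/1.54)² = 573.9 W m^-2.
OLR = S(1−α)/4 = 82.21 W m^-2; the top layer radiates at T_e = 195.1 K.
Surface: T_s = (5)^¼·T_e = 291.8 K.
So the greenhouse effect raises the surface by 291.8 − 195.1 = 96.66 K.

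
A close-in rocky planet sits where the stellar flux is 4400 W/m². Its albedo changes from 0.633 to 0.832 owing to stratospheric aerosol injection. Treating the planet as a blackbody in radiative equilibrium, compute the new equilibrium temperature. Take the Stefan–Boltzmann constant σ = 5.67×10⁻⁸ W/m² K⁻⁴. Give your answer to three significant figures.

With the new albedo, S(1−α₂)/4 = 184.8 W/m², so T₂ = 238.9 K.

239 K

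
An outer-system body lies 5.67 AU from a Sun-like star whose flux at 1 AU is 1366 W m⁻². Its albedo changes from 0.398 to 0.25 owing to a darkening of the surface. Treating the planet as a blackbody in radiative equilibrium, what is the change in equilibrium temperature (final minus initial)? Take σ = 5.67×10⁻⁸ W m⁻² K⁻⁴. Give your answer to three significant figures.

5.82 kelvin

Flux at the orbit: S = 1366/(5.67)² = 42.49 W m⁻².
With α = 0.398, T₁ = 103.1 K.
Final:   T₂ = [S(1−0.25)/(4σ)]^(1/4) = 108.9 K.
Change: 108.9 − 103.1 = 5.822 K.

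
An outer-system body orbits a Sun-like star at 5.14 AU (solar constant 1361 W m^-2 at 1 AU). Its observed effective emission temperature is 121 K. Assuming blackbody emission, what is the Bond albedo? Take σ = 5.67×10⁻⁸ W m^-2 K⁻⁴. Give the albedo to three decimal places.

0.056

Flux at the orbit: S = 1361/(5.14)² = 51.51 W m^-2.
From σT⁴ = S(1−α)/4 we invert for α: 1−α = 4σT⁴/S.
σT⁴ = 12.15 W m^-2, so 4σT⁴ = 48.62 W m^-2.
Hence α = 1 − 48.62/51.51 = 0.0563.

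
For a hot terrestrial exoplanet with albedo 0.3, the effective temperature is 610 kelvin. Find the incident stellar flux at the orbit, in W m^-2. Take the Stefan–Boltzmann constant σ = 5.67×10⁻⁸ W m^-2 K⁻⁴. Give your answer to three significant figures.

44900 W m^-2

Invert the energy balance for S: S = 4σT⁴/(1−α).
σT⁴ = 5.67×10⁻⁸·(610)⁴ = 7851 W m^-2.
S = 4·7851/0.7 = 44860 W m^-2.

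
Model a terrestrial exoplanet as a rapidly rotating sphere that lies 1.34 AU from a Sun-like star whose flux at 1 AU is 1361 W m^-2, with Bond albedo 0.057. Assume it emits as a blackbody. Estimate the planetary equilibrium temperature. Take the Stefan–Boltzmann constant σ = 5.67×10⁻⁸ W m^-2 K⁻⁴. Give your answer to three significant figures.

Flux at the orbit: S = 1361/(1.34)² = 758.0 W m^-2.
Averaging over the sphere, the absorbed flux is S(1−α)/4 = 178.7 W m^-2.
Balancing against σT⁴: T = (178.7/5.67×10⁻⁸)^(1/4) = 236.9 K.

237 kelvin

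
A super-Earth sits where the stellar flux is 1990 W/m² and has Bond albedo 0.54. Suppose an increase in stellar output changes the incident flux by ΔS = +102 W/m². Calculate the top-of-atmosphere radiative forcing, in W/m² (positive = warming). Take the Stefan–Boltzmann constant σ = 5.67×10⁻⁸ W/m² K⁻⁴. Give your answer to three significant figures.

11.7 W/m²

Only a fraction (1−α) is absorbed and it's spread over 4πR², so ΔF = (1−α)ΔS/4 = 11.73 W/m².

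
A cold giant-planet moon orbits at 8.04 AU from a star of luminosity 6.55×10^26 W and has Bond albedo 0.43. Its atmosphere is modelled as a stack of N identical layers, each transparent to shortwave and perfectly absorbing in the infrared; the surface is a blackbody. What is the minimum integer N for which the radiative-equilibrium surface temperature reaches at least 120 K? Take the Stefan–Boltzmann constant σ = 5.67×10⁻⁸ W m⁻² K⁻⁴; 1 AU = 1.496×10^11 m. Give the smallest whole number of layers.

Orbital distance: d = 8.04 AU = 1.203×10^12 m.
Flux at the orbit: S = L/(4πd²) = 6.55×10^26/(4π·(1.20×10^12)²) = 36.03 W m⁻².
The effective emission temperature is T_e = [S(1−α)/(4σ)]^¼ = 97.55 K.
Since T_s⁴ = (N+1)T_e⁴, we need N ≥ (T_s/T_e)⁴ − 1 = 1.290.
Rounding up, N = 2.

2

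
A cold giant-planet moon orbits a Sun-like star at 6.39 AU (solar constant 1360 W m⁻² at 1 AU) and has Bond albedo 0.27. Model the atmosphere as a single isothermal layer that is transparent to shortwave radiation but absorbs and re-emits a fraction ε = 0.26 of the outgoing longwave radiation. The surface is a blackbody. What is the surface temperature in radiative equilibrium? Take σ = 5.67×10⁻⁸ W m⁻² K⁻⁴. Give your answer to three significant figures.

105 K

By the inverse-square law, S = 1360/6.39² = 33.31 W m⁻².
The planet radiates to space at T_e = [S(1−α)/(4σ)]^(1/4) = 101.8 K.
For a single slab of emissivity ε, T_s⁴ = 2T_e⁴/(2−ε); thus T_s = 101.8·(1.149)^(1/4) = 105.4 K.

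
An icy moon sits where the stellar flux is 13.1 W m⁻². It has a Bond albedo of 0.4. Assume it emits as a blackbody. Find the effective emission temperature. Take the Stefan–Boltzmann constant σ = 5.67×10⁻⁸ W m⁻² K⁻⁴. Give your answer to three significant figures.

Averaging over the sphere, the absorbed flux is S(1−α)/4 = 1.965 W m⁻².
In equilibrium σT⁴ equals this, so T = 76.73 K.

76.7 kelvin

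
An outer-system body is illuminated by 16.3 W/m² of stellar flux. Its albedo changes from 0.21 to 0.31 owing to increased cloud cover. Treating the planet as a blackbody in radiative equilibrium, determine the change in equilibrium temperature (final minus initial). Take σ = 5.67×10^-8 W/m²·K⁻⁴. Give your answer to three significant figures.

-2.89 K

Before: T₁ = [16.30·0.79/(4σ)]^(1/4) = 86.80 K.
With α = 0.31, T₂ = 83.92 K.
Change: 83.92 − 86.80 = -2.888 K.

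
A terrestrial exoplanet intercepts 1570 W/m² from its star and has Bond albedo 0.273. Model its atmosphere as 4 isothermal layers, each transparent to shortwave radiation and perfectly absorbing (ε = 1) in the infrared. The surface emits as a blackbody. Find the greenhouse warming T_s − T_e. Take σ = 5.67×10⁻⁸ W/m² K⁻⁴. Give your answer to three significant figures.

The effective emission temperature is T_e = [S(1−α)/(4σ)]^¼ = 266.3 K.
T_s = (N+1)^(1/4)·T_e = 398.3 K.
Warming: T_s − T_e = 131.9 K.

132 kelvin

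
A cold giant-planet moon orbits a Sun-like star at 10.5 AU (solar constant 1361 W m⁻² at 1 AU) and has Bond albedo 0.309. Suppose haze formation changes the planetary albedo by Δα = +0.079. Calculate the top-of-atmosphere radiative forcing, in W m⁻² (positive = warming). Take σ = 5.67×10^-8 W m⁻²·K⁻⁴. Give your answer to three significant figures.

Irradiance scales as 1/d², so S = 1361 W m⁻² × (1/10.5)² = 12.34 W m⁻².
The change in absorbed flux is Δ[S(1−α)/4] = −SΔα/4 = -0.2438 W m⁻².

-0.244 W m⁻²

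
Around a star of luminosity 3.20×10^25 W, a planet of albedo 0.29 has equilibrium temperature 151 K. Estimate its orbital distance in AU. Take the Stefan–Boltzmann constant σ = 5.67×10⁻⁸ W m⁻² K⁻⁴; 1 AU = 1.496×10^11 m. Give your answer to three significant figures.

0.828 AU

Energy balance gives S = 4σT⁴/(1−α) = 166.1 W m⁻².
Then d = [L/(4πS)]^(1/2) = 1.238×10^11 m, i.e. 0.8277 AU.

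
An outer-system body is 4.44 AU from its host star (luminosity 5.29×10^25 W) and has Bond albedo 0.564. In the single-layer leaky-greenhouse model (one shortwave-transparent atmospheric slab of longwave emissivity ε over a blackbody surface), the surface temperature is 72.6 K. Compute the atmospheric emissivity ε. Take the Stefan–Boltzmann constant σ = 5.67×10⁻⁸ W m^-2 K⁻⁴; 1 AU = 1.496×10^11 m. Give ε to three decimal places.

d = 4.44 × 1.496×10^11 m = 6.642×10^11 m.
Spreading L over a sphere of radius d: S = 5.29×10^25/(4π·6.64×10^11²) = 9.542 W m^-2.
TOA balance gives T_e = 65.44 K.
T_s⁴ = T_e⁴·2/(2−ε) → ε = 2 − 2(T_e/T_s)⁴ = 2 − 2·(65.44/72.6)⁴ = 0.6795.

0.679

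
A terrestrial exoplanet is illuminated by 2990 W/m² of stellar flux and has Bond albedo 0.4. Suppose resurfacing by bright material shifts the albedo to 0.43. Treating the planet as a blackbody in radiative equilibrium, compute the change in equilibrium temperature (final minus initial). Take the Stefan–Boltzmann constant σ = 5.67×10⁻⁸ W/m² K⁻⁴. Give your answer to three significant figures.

-3.80 kelvin

With α = 0.4, T₁ = 298.2 K.
With α = 0.43, T₂ = 294.4 K.
ΔT = T₂ − T₁ = -3.800 K.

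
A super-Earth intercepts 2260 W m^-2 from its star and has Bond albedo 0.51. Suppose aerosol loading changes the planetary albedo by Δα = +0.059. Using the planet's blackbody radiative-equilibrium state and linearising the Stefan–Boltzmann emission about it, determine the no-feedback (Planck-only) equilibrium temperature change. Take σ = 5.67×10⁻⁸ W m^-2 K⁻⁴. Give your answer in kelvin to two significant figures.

Unperturbed T_e = [2260·(1−0.51)/(4σ)]^¼ = 264.3 K.
TOA radiative forcing: ΔF = −S·Δα/4 = −2260·(+0.059)/4 = -33.34 W m^-2.
Linearising σT⁴ gives d(σT⁴)/dT = 4σT_e³ = 4.189 W m^-2 per K.
ΔT₀ = ΔF/λ_P = -33.34/4.189 = -7.96 K.

-8.0 K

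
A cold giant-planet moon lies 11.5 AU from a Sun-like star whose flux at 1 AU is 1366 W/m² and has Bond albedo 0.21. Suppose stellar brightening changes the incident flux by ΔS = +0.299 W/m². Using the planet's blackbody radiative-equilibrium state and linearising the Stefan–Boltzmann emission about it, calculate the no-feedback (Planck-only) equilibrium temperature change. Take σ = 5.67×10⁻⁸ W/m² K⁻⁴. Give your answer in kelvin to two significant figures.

By the inverse-square law, S = 1366/11.5² = 10.33 W/m².
The baseline emission temperature is T_e = 77.45 K.
Only a fraction (1−α) is absorbed and it's spread over 4πR², so ΔF = (1−α)ΔS/4 = 0.05905 W/m².
Planck response: λ_P = 4σT_e³ = 4·5.67×10⁻⁸·(77.45)³ = 0.1054 W/m²/K.
ΔT₀ = ΔF/λ_P = 0.05905/0.1054 = 0.560 K.

0.56 K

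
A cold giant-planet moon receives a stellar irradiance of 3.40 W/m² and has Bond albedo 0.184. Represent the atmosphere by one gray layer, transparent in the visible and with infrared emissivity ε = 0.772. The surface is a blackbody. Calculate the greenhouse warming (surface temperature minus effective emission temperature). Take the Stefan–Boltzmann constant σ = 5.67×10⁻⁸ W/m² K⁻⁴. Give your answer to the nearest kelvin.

The planet radiates to space at T_e = [S(1−α)/(4σ)]^(1/4) = 59.14 K.
Surface balance with a leaky layer gives σT_s⁴ = σT_e⁴·2/(2−ε), so T_s = T_e·[2/(2−0.772)]^(1/4) = 66.81 K.
The atmosphere warms the surface by 7.670 K.

8 K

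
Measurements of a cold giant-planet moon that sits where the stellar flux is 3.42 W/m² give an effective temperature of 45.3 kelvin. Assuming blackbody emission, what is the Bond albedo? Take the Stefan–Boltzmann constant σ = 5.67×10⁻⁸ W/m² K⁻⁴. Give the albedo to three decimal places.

0.721

Energy balance: S(1−α)/4 = σT⁴, so 1−α = 4σT⁴/S.
4σT⁴ = 4·5.67×10⁻⁸·(45.3)⁴ = 0.9551 W/m².
Hence α = 1 − 0.9551/3.420 = 0.7207.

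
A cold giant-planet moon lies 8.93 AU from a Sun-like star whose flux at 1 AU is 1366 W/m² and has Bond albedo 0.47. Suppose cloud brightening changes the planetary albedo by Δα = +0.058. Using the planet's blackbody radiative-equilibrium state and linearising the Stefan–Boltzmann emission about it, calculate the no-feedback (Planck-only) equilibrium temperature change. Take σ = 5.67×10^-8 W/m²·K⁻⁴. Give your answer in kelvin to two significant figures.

By the inverse-square law, S = 1366/8.93² = 17.13 W/m².
Reference equilibrium: T_e = [S(1−α)/(4σ)]^(1/4) = 79.54 K.
The change in absorbed flux is Δ[S(1−α)/4] = −SΔα/4 = -0.2484 W/m².
The Planck feedback parameter is 4σT_e³ = 0.1141 W/m²/K.
Hence the no-feedback warming is ΔF/(4σT_e³) = -2.18 K.

-2.2 K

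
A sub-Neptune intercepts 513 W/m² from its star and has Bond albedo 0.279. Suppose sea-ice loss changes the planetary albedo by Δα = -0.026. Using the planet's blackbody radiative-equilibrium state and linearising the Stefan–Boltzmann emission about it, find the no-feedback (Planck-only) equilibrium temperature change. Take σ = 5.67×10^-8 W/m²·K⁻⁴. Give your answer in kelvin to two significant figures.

Reference equilibrium: T_e = [S(1−α)/(4σ)]^(1/4) = 201.0 K.
TOA radiative forcing: ΔF = −S·Δα/4 = −513.0·(-0.026)/4 = 3.334 W/m².
Planck response: λ_P = 4σT_e³ = 4·5.67×10⁻⁸·(201.0)³ = 1.841 W/m²/K.
Hence the no-feedback warming is ΔF/(4σT_e³) = 1.81 K.

1.8 K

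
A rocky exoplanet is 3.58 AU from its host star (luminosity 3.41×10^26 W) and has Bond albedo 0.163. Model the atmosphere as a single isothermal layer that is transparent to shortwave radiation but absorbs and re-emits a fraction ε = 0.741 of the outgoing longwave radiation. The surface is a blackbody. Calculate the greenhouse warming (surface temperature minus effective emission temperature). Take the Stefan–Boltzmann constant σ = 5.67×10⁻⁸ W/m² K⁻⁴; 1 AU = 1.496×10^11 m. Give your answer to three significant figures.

d = 3.58 × 1.496×10^11 m = 5.356×10^11 m.
Spreading L over a sphere of radius d: S = 3.41×10^26/(4π·5.36×10^11²) = 94.61 W/m².
Effective emission temperature (TOA balance): σT_e⁴ = S(1−α)/4 = 19.80 W/m² → T_e = 136.7 K.
The surface balance (absorbed SW + ε·downward IR = σT_s⁴) with T_a⁴ = T_s⁴/2 reduces to T_s = T_e·[2/(2−ε)]^¼ = 153.5 K.
Greenhouse warming: T_s − T_e = 16.77 K.

16.8 K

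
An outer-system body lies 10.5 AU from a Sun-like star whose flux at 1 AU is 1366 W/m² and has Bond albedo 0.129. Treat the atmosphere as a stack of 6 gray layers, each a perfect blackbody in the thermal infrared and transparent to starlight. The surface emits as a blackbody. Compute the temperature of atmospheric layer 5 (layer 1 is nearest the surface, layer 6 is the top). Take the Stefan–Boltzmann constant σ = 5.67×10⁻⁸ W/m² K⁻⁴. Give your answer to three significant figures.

By the inverse-square law, S = 1366/10.5² = 12.39 W/m².
Top-of-atmosphere balance: σT_e⁴ = S(1−α)/4 = 2.698 W/m² → T_e = 83.05 K.
Each opaque layer satisfies 2T_j⁴ = T_{j−1}⁴ + T_{j+1}⁴, giving T_k⁴ = (N+1−k)T_e⁴.
T_5 = (2)^(1/4)·83.05 = 98.77 K.

98.8 K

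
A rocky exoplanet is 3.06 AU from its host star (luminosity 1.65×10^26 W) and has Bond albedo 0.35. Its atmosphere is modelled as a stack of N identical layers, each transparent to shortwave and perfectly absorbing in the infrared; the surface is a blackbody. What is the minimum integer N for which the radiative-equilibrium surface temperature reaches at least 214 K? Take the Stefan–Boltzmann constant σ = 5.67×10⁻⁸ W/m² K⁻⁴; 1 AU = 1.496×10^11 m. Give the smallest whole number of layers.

11

Orbital distance: d = 3.06 AU = 4.578×10^11 m.
Flux at the orbit: S = L/(4πd²) = 1.65×10^26/(4π·(4.58×10^11)²) = 62.66 W/m².
OLR = S(1−α)/4 = 10.18 W/m²; the top layer radiates at T_e = 115.8 K.
Need (N+1)T_e⁴ ≥ T_s⁴, i.e. N+1 ≥ (214/115.8)⁴ = 11.679.
The minimum whole number is N = 11.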